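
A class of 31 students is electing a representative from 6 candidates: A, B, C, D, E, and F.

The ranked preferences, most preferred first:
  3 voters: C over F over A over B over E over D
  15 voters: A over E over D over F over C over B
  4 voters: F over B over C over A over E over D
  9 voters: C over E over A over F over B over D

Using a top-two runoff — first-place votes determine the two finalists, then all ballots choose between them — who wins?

C

Round 1 first-place votes: A 15, B 0, C 12, D 0, E 0, F 4. A and C advance.
Runoff: A is ranked above C on 15 ballots, C above A on 16.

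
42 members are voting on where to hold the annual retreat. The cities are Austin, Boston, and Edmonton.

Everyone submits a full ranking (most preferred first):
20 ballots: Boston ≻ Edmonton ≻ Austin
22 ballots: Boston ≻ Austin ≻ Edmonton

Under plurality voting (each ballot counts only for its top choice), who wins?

Boston

First-place votes: Austin 0, Boston 42, Edmonton 0.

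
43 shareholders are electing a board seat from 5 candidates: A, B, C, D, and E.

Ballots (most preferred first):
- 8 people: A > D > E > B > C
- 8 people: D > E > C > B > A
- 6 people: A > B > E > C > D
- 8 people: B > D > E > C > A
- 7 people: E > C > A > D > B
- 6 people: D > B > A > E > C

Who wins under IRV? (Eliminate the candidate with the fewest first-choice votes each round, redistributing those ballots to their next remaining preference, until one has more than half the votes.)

Round 1: A 14, B 8, C 0, D 14, E 7. C eliminated.
Round 2: A 14, B 8, D 14, E 7. E eliminated.
Round 3: A 21, B 8, D 14. B eliminated.
Round 4: A 21, D 22. D has a majority (≥22).

D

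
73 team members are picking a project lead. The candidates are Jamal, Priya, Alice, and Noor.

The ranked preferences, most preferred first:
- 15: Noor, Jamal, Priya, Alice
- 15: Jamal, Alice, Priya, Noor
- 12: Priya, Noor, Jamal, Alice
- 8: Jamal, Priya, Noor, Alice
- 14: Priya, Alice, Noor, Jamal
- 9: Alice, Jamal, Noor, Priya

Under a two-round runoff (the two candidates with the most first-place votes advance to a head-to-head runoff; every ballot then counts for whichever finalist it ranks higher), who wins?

Round 1 first-place votes: Jamal 23, Priya 26, Alice 9, Noor 15. Priya and Jamal advance.
Runoff: Priya is ranked above Jamal on 26 ballots, Jamal above Priya on 47.

Jamal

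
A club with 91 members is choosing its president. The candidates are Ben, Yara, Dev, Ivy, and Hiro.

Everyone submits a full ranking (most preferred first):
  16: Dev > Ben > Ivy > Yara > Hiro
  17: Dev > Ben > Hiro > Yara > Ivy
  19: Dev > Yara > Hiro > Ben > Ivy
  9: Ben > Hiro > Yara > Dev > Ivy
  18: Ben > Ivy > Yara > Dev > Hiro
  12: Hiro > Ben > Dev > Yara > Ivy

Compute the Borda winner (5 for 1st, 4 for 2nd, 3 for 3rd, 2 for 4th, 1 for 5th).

Ben

Ben: 16×4 + 17×4 + 19×2 + 9×5 + 18×5 + 12×4 = 353
Yara: 16×2 + 17×2 + 19×4 + 9×3 + 18×3 + 12×2 = 247
Dev: 16×5 + 17×5 + 19×5 + 9×2 + 18×2 + 12×3 = 350
Ivy: 16×3 + 17×1 + 19×1 + 9×1 + 18×4 + 12×1 = 177
Hiro: 16×1 + 17×3 + 19×3 + 9×4 + 18×1 + 12×5 = 238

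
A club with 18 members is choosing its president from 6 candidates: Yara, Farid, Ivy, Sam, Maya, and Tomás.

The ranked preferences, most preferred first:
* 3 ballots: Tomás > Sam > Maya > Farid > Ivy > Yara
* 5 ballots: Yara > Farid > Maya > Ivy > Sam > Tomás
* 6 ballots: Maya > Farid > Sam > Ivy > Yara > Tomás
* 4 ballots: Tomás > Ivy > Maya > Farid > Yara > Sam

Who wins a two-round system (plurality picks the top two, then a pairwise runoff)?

Maya

Round 1 first-place votes: Yara 5, Farid 0, Ivy 0, Sam 0, Maya 6, Tomás 7. Tomás and Maya advance.
Runoff: Tomás is ranked above Maya on 7 ballots, Maya above Tomás on 11.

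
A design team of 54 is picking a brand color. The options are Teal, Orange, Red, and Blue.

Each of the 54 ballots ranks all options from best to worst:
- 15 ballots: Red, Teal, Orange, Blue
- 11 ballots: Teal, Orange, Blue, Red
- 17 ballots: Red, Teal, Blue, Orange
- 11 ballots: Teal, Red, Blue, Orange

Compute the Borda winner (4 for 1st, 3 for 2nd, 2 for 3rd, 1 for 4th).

Teal: 15×3 + 11×4 + 17×3 + 11×4 = 184
Orange: 15×2 + 11×3 + 17×1 + 11×1 = 91
Red: 15×4 + 11×1 + 17×4 + 11×3 = 172
Blue: 15×1 + 11×2 + 17×2 + 11×2 = 93

Teal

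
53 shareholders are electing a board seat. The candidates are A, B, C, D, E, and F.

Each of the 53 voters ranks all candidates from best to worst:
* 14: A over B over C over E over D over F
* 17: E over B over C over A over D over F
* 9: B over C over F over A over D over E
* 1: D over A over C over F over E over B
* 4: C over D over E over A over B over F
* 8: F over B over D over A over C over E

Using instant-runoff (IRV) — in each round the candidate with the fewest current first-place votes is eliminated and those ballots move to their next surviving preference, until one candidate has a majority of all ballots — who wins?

Round 1: A 14, B 9, C 4, D 1, E 17, F 8. D eliminated.
Round 2: A 15, B 9, C 4, E 17, F 8. C eliminated.
Round 3: A 15, B 9, E 21, F 8. F eliminated.
Round 4: A 15, B 17, E 21. A eliminated.
Round 5: B 31, E 22. B has a majority (≥27).

B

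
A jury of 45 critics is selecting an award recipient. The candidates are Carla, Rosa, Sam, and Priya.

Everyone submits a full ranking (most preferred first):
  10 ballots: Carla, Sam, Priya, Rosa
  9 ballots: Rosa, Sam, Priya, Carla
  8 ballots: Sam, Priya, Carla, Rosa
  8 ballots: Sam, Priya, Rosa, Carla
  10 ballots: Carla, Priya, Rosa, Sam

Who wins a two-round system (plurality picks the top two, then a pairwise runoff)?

Sam

Round 1 first-place votes: Carla 20, Rosa 9, Sam 16, Priya 0. Carla and Sam advance.
Runoff: Carla is ranked above Sam on 20 ballots, Sam above Carla on 25.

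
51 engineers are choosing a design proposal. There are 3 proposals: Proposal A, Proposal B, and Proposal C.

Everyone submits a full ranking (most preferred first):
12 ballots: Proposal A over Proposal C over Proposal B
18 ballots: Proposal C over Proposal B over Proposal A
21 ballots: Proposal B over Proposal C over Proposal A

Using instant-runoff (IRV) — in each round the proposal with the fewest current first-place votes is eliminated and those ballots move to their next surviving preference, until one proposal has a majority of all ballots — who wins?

Proposal C

Round 1: Proposal A 12, Proposal B 21, Proposal C 18. Proposal A eliminated.
Round 2: Proposal B 21, Proposal C 30. Proposal C has a majority (≥26).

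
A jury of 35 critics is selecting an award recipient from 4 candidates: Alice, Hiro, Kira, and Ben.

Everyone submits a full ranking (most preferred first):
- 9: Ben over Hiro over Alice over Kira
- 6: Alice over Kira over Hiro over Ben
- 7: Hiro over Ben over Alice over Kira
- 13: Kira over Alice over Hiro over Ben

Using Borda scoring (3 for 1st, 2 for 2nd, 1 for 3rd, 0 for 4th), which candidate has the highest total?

Alice: 9×1 + 6×3 + 7×1 + 13×2 = 60
Hiro: 9×2 + 6×1 + 7×3 + 13×1 = 58
Kira: 9×0 + 6×2 + 7×0 + 13×3 = 51
Ben: 9×3 + 6×0 + 7×2 + 13×0 = 41

Alice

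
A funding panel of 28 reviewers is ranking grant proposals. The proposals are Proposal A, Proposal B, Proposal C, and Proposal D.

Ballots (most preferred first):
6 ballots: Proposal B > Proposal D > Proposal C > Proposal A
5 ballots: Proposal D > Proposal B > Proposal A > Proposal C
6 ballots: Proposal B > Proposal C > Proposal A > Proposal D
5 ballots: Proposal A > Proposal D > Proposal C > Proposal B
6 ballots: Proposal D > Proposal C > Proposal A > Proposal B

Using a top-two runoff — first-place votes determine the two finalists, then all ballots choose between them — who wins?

Proposal D

Round 1 first-place votes: Proposal A 5, Proposal B 12, Proposal C 0, Proposal D 11. Proposal B and Proposal D advance.
Runoff: Proposal B is ranked above Proposal D on 12 ballots, Proposal D above Proposal B on 16.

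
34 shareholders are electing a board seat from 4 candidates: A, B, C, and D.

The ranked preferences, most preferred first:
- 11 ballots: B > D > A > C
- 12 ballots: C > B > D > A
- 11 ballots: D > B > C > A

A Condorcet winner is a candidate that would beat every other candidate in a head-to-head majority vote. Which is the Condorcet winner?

B

B vs A: 34–0
B vs C: 22–12
B vs D: 23–11
B beats every other candidate.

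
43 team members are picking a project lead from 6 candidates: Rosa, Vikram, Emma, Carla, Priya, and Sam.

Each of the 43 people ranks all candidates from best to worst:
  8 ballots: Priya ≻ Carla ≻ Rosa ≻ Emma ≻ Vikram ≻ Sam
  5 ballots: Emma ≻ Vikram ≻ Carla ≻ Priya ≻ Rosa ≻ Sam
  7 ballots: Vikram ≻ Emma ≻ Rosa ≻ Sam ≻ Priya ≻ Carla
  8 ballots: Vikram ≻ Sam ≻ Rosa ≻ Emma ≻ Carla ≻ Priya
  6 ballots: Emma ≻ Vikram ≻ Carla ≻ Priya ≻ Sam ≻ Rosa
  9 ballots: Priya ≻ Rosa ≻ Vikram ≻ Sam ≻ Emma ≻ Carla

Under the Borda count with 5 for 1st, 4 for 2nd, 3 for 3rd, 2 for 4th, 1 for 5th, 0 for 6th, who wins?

Vikram

Rosa: 8×3 + 5×1 + 7×3 + 8×3 + 6×0 + 9×4 = 110
Vikram: 8×1 + 5×4 + 7×5 + 8×5 + 6×4 + 9×3 = 154
Emma: 8×2 + 5×5 + 7×4 + 8×2 + 6×5 + 9×1 = 124
Carla: 8×4 + 5×3 + 7×0 + 8×1 + 6×3 + 9×0 = 73
Priya: 8×5 + 5×2 + 7×1 + 8×0 + 6×2 + 9×5 = 114
Sam: 8×0 + 5×0 + 7×2 + 8×4 + 6×1 + 9×2 = 70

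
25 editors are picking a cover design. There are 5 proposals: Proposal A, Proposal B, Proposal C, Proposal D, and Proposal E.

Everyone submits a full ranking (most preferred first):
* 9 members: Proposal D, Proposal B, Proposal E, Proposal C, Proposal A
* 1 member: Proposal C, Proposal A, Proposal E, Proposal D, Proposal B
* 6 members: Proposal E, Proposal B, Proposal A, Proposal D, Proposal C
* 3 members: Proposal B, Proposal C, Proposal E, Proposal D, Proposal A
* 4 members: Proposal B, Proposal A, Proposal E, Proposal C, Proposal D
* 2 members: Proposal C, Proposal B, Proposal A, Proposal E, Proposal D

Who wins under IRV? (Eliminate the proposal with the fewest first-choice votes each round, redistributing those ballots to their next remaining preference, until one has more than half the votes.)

Proposal B

Round 1: Proposal A 0, Proposal B 7, Proposal C 3, Proposal D 9, Proposal E 6. Proposal A eliminated.
Round 2: Proposal B 7, Proposal C 3, Proposal D 9, Proposal E 6. Proposal C eliminated.
Round 3: Proposal B 9, Proposal D 9, Proposal E 7. Proposal E eliminated.
Round 4: Proposal B 15, Proposal D 10. Proposal B has a majority (≥13).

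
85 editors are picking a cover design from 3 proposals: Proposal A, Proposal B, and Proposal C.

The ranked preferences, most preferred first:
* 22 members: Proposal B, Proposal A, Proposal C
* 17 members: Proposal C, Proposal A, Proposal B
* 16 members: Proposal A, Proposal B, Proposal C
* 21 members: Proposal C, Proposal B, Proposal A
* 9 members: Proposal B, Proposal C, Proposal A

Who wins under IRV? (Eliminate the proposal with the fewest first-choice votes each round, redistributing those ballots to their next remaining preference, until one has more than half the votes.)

Proposal B

Round 1: Proposal A 16, Proposal B 31, Proposal C 38. Proposal A eliminated.
Round 2: Proposal B 47, Proposal C 38. Proposal B has a majority (≥43).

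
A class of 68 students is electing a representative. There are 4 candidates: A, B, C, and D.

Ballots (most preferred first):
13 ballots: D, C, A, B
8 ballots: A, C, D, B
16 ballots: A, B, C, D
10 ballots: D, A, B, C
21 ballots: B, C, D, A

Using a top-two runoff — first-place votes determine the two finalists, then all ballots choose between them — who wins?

D

Round 1 first-place votes: A 24, B 21, C 0, D 23. A and D advance.
Runoff: A is ranked above D on 24 ballots, D above A on 44.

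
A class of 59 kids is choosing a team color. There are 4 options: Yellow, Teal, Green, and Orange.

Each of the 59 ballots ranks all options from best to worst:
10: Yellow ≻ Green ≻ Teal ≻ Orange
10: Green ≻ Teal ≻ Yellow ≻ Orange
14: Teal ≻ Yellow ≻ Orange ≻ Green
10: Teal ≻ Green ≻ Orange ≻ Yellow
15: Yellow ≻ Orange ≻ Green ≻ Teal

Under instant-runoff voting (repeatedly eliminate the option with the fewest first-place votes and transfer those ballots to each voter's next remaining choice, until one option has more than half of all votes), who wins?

Round 1: Yellow 25, Teal 24, Green 10, Orange 0. Orange eliminated.
Round 2: Yellow 25, Teal 24, Green 10. Green eliminated.
Round 3: Yellow 25, Teal 34. Teal has a majority (≥30).

Teal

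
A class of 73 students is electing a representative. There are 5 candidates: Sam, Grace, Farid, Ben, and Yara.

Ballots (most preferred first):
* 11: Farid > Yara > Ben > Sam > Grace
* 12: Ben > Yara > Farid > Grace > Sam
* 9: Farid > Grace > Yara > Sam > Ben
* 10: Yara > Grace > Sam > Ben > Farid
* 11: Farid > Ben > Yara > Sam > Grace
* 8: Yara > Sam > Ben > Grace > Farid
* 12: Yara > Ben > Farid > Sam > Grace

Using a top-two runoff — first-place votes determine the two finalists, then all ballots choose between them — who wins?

Yara

Round 1 first-place votes: Sam 0, Grace 0, Farid 31, Ben 12, Yara 30. Farid and Yara advance.
Runoff: Farid is ranked above Yara on 31 ballots, Yara above Farid on 42.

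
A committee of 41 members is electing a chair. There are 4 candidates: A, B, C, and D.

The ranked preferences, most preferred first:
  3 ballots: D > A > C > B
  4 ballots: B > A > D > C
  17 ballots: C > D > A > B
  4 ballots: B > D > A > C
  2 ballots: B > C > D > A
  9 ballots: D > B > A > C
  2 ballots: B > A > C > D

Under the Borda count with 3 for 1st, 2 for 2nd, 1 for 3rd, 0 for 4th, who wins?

A: 3×2 + 4×2 + 17×1 + 4×1 + 2×0 + 9×1 + 2×2 = 48
B: 3×0 + 4×3 + 17×0 + 4×3 + 2×3 + 9×2 + 2×3 = 54
C: 3×1 + 4×0 + 17×3 + 4×0 + 2×2 + 9×0 + 2×1 = 60
D: 3×3 + 4×1 + 17×2 + 4×2 + 2×1 + 9×3 + 2×0 = 84

D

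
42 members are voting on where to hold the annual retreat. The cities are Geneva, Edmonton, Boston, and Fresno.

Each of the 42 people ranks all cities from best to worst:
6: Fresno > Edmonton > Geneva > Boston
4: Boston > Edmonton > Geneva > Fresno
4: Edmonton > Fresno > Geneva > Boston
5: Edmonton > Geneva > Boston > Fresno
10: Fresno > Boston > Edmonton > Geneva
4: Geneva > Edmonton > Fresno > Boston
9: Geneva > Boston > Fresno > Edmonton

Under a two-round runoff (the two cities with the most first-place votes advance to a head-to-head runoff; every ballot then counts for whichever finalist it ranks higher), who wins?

Round 1 first-place votes: Geneva 13, Edmonton 9, Boston 4, Fresno 16. Fresno and Geneva advance.
Runoff: Fresno is ranked above Geneva on 20 ballots, Geneva above Fresno on 22.

Geneva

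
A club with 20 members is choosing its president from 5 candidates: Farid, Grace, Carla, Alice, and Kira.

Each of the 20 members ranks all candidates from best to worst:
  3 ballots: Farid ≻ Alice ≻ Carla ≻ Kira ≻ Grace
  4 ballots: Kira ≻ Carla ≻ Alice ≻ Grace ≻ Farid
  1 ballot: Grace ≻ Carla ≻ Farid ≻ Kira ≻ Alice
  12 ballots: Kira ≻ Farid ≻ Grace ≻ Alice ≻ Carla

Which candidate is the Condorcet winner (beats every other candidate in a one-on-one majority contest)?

Kira

Kira vs Farid: 16–4
Kira vs Grace: 19–1
Kira vs Carla: 16–4
Kira vs Alice: 17–3
Kira beats every other candidate.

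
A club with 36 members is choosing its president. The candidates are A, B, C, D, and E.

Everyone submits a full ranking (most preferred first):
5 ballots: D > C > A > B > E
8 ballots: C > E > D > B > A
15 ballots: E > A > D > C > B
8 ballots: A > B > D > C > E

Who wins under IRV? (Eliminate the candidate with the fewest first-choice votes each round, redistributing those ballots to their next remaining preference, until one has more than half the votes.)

Round 1: A 8, B 0, C 8, D 5, E 15. B eliminated.
Round 2: A 8, C 8, D 5, E 15. D eliminated.
Round 3: A 8, C 13, E 15. A eliminated.
Round 4: C 21, E 15. C has a majority (≥19).

C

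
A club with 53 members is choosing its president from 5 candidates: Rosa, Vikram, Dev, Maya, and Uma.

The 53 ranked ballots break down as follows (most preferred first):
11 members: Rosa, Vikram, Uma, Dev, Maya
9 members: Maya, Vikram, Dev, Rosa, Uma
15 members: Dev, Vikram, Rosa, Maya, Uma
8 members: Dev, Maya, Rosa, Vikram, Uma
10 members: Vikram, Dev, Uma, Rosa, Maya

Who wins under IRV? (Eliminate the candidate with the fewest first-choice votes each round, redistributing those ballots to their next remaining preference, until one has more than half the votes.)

Round 1: Rosa 11, Vikram 10, Dev 23, Maya 9, Uma 0. Uma eliminated.
Round 2: Rosa 11, Vikram 10, Dev 23, Maya 9. Maya eliminated.
Round 3: Rosa 11, Vikram 19, Dev 23. Rosa eliminated.
Round 4: Vikram 30, Dev 23. Vikram has a majority (≥27).

Vikram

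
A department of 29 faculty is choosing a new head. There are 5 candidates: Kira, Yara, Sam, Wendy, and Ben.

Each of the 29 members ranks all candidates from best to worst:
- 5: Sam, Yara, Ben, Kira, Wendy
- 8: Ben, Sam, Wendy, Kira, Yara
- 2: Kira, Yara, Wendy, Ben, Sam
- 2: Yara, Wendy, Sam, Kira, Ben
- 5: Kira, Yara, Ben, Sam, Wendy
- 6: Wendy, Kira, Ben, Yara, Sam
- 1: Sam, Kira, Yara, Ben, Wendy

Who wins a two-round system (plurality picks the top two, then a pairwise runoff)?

Round 1 first-place votes: Kira 7, Yara 2, Sam 6, Wendy 6, Ben 8. Ben and Kira advance.
Runoff: Ben is ranked above Kira on 13 ballots, Kira above Ben on 16.

Kira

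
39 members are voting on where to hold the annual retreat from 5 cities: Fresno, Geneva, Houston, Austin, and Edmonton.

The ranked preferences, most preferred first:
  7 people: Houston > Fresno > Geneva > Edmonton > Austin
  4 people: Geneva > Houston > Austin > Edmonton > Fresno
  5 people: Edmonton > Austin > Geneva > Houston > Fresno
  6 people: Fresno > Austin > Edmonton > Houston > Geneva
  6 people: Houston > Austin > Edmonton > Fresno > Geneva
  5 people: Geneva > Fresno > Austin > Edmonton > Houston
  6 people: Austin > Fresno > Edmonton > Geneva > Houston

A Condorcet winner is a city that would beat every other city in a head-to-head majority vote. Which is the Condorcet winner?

Austin vs Fresno: 21–18
Austin vs Geneva: 23–16
Austin vs Houston: 22–17
Austin vs Edmonton: 27–12
Austin beats every other city.

Austin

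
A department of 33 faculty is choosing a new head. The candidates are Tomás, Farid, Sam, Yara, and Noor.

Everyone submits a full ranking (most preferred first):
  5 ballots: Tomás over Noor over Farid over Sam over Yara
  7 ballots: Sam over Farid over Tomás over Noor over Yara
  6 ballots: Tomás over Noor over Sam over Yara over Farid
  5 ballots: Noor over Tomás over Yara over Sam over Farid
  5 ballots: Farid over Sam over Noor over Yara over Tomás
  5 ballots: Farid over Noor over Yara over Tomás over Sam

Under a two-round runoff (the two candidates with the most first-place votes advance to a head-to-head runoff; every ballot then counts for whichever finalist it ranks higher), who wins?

Farid

Round 1 first-place votes: Tomás 11, Farid 10, Sam 7, Yara 0, Noor 5. Tomás and Farid advance.
Runoff: Tomás is ranked above Farid on 16 ballots, Farid above Tomás on 17.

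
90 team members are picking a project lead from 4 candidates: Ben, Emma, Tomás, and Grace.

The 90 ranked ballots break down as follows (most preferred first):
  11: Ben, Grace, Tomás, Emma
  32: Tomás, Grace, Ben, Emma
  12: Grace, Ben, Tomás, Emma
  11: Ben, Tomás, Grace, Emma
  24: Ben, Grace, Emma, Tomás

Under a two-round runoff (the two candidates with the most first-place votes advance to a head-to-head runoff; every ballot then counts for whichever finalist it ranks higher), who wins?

Ben

Round 1 first-place votes: Ben 46, Emma 0, Tomás 32, Grace 12. Ben and Tomás advance.
Runoff: Ben is ranked above Tomás on 58 ballots, Tomás above Ben on 32.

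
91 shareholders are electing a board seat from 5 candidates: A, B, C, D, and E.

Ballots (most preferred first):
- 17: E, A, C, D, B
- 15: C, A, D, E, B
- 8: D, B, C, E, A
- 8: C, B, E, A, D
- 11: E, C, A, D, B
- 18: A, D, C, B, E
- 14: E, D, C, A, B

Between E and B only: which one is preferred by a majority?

E

E is ranked above B on 57 ballots; B above E on 34.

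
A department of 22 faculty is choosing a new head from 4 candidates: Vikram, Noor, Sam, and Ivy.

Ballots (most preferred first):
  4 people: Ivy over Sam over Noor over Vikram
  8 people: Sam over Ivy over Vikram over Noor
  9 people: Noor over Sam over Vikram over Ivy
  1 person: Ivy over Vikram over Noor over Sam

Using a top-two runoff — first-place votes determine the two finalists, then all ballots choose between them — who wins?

Sam

Round 1 first-place votes: Vikram 0, Noor 9, Sam 8, Ivy 5. Noor and Sam advance.
Runoff: Noor is ranked above Sam on 10 ballots, Sam above Noor on 12.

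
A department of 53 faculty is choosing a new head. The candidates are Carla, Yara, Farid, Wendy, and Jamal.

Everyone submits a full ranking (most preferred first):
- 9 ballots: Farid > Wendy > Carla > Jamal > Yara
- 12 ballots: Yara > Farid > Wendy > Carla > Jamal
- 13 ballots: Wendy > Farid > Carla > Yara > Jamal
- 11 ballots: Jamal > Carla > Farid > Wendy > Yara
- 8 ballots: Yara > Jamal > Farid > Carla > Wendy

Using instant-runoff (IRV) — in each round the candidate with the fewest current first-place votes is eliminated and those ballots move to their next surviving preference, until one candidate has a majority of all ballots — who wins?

Wendy

Round 1: Carla 0, Yara 20, Farid 9, Wendy 13, Jamal 11. Carla eliminated.
Round 2: Yara 20, Farid 9, Wendy 13, Jamal 11. Farid eliminated.
Round 3: Yara 20, Wendy 22, Jamal 11. Jamal eliminated.
Round 4: Yara 20, Wendy 33. Wendy has a majority (≥27).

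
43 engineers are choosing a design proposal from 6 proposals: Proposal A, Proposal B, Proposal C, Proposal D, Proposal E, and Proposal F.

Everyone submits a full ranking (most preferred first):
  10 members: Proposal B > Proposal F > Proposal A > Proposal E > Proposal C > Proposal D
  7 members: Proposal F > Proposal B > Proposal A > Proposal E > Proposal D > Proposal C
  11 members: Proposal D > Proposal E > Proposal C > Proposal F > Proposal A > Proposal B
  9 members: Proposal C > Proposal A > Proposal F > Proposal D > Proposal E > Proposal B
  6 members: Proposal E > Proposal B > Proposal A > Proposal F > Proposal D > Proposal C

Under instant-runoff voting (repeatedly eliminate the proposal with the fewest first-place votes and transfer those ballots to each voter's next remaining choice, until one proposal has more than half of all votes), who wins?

Round 1: Proposal A 0, Proposal B 10, Proposal C 9, Proposal D 11, Proposal E 6, Proposal F 7. Proposal A eliminated.
Round 2: Proposal B 10, Proposal C 9, Proposal D 11, Proposal E 6, Proposal F 7. Proposal E eliminated.
Round 3: Proposal B 16, Proposal C 9, Proposal D 11, Proposal F 7. Proposal F eliminated.
Round 4: Proposal B 23, Proposal C 9, Proposal D 11. Proposal B has a majority (≥22).

Proposal B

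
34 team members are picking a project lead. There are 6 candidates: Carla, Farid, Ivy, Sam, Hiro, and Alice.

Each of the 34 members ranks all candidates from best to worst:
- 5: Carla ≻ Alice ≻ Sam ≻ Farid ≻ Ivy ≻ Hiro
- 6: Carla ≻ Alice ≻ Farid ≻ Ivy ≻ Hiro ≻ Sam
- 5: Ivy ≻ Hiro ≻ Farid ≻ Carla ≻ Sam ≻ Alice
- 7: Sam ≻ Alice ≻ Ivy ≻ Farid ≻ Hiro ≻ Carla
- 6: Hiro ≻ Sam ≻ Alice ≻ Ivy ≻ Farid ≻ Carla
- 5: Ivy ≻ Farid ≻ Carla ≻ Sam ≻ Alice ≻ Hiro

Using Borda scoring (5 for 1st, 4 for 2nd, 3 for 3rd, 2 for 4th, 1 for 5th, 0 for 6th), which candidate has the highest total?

Carla: 5×5 + 6×5 + 5×2 + 7×0 + 6×0 + 5×3 = 80
Farid: 5×2 + 6×3 + 5×3 + 7×2 + 6×1 + 5×4 = 83
Ivy: 5×1 + 6×2 + 5×5 + 7×3 + 6×2 + 5×5 = 100
Sam: 5×3 + 6×0 + 5×1 + 7×5 + 6×4 + 5×2 = 89
Hiro: 5×0 + 6×1 + 5×4 + 7×1 + 6×5 + 5×0 = 63
Alice: 5×4 + 6×4 + 5×0 + 7×4 + 6×3 + 5×1 = 95

Ivy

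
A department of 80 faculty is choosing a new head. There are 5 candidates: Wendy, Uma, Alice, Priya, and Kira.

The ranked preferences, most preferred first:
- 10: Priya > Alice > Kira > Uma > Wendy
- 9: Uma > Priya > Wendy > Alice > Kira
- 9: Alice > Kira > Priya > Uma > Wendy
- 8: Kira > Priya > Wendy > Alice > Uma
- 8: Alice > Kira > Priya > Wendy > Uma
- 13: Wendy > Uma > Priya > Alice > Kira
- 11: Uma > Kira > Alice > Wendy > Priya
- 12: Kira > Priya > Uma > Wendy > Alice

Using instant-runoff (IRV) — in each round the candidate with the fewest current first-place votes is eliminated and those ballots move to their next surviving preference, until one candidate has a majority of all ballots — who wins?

Round 1: Wendy 13, Uma 20, Alice 17, Priya 10, Kira 20. Priya eliminated.
Round 2: Wendy 13, Uma 20, Alice 27, Kira 20. Wendy eliminated.
Round 3: Uma 33, Alice 27, Kira 20. Kira eliminated.
Round 4: Uma 45, Alice 35. Uma has a majority (≥41).

Uma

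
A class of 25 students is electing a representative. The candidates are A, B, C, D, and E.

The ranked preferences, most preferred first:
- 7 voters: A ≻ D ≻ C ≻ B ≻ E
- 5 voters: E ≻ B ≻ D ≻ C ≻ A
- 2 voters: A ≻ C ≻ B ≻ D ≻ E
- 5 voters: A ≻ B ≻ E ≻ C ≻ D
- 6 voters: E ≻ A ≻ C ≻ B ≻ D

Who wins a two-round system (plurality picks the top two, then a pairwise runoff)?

Round 1 first-place votes: A 14, B 0, C 0, D 0, E 11. A and E advance.
Runoff: A is ranked above E on 14 ballots, E above A on 11.

A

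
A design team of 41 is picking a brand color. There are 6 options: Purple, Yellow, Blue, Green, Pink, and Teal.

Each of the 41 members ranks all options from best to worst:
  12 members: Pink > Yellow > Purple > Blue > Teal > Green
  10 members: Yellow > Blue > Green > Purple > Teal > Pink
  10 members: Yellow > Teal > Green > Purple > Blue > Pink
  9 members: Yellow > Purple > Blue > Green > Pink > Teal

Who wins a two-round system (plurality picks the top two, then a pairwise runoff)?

Round 1 first-place votes: Purple 0, Yellow 29, Blue 0, Green 0, Pink 12, Teal 0. Yellow and Pink advance.
Runoff: Yellow is ranked above Pink on 29 ballots, Pink above Yellow on 12.

Yellow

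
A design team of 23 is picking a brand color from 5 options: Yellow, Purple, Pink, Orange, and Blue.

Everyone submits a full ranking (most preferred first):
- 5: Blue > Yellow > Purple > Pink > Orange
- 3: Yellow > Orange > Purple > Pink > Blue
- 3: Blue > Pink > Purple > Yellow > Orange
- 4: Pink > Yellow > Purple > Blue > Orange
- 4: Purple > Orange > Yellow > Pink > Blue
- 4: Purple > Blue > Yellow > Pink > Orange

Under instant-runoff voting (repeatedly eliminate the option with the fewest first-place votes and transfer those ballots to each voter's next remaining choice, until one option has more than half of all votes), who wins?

Round 1: Yellow 3, Purple 8, Pink 4, Orange 0, Blue 8. Orange eliminated.
Round 2: Yellow 3, Purple 8, Pink 4, Blue 8. Yellow eliminated.
Round 3: Purple 11, Pink 4, Blue 8. Pink eliminated.
Round 4: Purple 15, Blue 8. Purple has a majority (≥12).

Purple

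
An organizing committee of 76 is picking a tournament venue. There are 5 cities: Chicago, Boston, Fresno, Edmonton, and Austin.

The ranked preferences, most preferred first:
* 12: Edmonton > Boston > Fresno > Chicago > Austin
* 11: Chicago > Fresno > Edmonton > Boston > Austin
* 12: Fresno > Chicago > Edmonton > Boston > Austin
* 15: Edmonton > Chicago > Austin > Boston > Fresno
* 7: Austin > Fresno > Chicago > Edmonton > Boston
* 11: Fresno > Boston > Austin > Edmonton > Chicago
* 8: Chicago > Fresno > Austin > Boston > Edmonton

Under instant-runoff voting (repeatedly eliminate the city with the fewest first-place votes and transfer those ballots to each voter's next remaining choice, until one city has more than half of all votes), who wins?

Fresno

Round 1: Chicago 19, Boston 0, Fresno 23, Edmonton 27, Austin 7. Boston eliminated.
Round 2: Chicago 19, Fresno 23, Edmonton 27, Austin 7. Austin eliminated.
Round 3: Chicago 19, Fresno 30, Edmonton 27. Chicago eliminated.
Round 4: Fresno 49, Edmonton 27. Fresno has a majority (≥39).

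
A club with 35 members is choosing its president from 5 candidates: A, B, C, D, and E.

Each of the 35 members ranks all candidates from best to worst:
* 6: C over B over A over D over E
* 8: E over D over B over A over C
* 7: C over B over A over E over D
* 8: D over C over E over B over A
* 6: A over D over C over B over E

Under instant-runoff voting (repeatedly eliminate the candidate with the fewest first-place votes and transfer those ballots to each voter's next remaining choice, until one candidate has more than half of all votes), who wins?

D

Round 1: A 6, B 0, C 13, D 8, E 8. B eliminated.
Round 2: A 6, C 13, D 8, E 8. A eliminated.
Round 3: C 13, D 14, E 8. E eliminated.
Round 4: C 13, D 22. D has a majority (≥18).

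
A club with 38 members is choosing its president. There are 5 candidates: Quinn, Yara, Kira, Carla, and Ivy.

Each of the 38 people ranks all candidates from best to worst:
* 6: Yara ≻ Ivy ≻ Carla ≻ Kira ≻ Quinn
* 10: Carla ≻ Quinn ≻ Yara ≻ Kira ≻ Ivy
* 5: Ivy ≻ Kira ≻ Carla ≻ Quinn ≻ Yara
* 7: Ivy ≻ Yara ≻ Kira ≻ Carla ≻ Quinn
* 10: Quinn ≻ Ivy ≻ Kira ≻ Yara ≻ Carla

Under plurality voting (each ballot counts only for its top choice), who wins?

First-place votes: Quinn 10, Yara 6, Kira 0, Carla 10, Ivy 12.

Ivy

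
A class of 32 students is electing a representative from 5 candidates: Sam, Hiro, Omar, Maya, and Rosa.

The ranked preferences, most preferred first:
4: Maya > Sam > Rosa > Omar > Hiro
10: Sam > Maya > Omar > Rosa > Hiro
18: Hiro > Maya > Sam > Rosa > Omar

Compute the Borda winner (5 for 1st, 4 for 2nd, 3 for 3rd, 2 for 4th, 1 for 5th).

Maya

Sam: 4×4 + 10×5 + 18×3 = 120
Hiro: 4×1 + 10×1 + 18×5 = 104
Omar: 4×2 + 10×3 + 18×1 = 56
Maya: 4×5 + 10×4 + 18×4 = 132
Rosa: 4×3 + 10×2 + 18×2 = 68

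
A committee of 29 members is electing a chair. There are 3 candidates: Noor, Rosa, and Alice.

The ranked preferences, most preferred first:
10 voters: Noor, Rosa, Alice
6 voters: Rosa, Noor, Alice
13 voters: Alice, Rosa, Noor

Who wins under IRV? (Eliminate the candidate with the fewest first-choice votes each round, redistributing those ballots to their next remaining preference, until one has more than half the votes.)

Round 1: Noor 10, Rosa 6, Alice 13. Rosa eliminated.
Round 2: Noor 16, Alice 13. Noor has a majority (≥15).

Noor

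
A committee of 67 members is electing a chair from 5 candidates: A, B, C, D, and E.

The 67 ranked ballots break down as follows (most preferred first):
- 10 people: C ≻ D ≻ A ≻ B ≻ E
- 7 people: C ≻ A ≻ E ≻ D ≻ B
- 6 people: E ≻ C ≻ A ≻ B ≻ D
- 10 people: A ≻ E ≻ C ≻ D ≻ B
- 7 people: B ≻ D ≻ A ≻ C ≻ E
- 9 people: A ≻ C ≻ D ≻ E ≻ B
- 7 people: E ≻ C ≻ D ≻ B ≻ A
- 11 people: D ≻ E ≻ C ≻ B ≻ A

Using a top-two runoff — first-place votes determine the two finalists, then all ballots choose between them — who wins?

C

Round 1 first-place votes: A 19, B 7, C 17, D 11, E 13. A and C advance.
Runoff: A is ranked above C on 26 ballots, C above A on 41.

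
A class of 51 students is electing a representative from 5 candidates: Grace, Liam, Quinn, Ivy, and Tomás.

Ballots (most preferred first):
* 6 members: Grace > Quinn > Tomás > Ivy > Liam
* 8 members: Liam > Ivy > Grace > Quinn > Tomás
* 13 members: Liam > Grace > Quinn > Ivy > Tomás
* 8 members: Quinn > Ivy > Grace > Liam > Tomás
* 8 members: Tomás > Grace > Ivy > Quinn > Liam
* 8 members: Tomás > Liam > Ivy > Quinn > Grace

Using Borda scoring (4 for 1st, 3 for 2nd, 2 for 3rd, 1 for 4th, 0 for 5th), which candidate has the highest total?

Grace: 6×4 + 8×2 + 13×3 + 8×2 + 8×3 + 8×0 = 119
Liam: 6×0 + 8×4 + 13×4 + 8×1 + 8×0 + 8×3 = 116
Quinn: 6×3 + 8×1 + 13×2 + 8×4 + 8×1 + 8×1 = 100
Ivy: 6×1 + 8×3 + 13×1 + 8×3 + 8×2 + 8×2 = 99
Tomás: 6×2 + 8×0 + 13×0 + 8×0 + 8×4 + 8×4 = 76

Grace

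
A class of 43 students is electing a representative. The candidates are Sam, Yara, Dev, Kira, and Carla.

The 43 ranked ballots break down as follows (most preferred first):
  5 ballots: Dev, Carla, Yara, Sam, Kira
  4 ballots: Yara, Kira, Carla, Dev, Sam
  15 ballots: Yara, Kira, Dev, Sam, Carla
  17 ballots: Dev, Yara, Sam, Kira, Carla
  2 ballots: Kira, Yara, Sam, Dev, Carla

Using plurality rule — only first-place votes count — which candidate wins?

First-place votes: Sam 0, Yara 19, Dev 22, Kira 2, Carla 0.

Dev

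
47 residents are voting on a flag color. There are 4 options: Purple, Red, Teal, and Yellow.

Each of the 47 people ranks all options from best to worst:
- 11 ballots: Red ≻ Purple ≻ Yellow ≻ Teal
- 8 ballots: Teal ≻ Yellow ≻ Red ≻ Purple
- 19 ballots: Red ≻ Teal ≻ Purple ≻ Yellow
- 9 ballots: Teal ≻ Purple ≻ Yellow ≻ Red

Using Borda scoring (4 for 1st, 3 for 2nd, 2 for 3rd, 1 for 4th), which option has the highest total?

Purple: 11×3 + 8×1 + 19×2 + 9×3 = 106
Red: 11×4 + 8×2 + 19×4 + 9×1 = 145
Teal: 11×1 + 8×4 + 19×3 + 9×4 = 136
Yellow: 11×2 + 8×3 + 19×1 + 9×2 = 83

Red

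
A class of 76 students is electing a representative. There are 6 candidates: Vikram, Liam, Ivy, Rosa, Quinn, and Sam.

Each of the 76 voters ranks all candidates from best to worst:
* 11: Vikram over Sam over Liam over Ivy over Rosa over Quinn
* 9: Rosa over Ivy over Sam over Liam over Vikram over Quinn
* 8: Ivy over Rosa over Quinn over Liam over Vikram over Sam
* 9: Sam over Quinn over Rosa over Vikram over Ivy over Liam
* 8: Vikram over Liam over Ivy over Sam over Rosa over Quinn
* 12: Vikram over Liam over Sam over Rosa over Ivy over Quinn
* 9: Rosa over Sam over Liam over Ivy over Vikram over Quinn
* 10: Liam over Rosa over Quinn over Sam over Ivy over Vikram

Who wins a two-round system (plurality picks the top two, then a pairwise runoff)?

Rosa

Round 1 first-place votes: Vikram 31, Liam 10, Ivy 8, Rosa 18, Quinn 0, Sam 9. Vikram and Rosa advance.
Runoff: Vikram is ranked above Rosa on 31 ballots, Rosa above Vikram on 45.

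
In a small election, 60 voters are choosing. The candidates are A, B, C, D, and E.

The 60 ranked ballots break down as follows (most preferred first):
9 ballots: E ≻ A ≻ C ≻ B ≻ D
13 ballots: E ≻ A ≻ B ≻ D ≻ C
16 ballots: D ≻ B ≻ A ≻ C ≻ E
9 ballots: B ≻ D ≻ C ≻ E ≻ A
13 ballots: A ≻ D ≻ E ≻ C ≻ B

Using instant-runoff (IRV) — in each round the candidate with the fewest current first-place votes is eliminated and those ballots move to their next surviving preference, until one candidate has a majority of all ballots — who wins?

Round 1: A 13, B 9, C 0, D 16, E 22. C eliminated.
Round 2: A 13, B 9, D 16, E 22. B eliminated.
Round 3: A 13, D 25, E 22. A eliminated.
Round 4: D 38, E 22. D has a majority (≥31).

D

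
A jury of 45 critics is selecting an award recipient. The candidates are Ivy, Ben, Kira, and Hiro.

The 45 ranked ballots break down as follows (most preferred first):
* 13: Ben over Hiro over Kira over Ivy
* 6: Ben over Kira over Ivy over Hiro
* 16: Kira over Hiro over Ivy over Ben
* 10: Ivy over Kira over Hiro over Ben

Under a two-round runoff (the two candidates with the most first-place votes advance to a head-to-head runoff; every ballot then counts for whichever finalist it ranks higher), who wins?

Round 1 first-place votes: Ivy 10, Ben 19, Kira 16, Hiro 0. Ben and Kira advance.
Runoff: Ben is ranked above Kira on 19 ballots, Kira above Ben on 26.

Kira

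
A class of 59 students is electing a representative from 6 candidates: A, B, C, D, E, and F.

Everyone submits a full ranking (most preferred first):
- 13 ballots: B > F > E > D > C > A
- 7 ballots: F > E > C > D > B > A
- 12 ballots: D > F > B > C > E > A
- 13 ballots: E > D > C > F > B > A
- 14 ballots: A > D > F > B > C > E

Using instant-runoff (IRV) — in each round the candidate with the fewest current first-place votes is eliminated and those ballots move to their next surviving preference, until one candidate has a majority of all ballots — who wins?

Round 1: A 14, B 13, C 0, D 12, E 13, F 7. C eliminated.
Round 2: A 14, B 13, D 12, E 13, F 7. F eliminated.
Round 3: A 14, B 13, D 12, E 20. D eliminated.
Round 4: A 14, B 25, E 20. A eliminated.
Round 5: B 39, E 20. B has a majority (≥30).

B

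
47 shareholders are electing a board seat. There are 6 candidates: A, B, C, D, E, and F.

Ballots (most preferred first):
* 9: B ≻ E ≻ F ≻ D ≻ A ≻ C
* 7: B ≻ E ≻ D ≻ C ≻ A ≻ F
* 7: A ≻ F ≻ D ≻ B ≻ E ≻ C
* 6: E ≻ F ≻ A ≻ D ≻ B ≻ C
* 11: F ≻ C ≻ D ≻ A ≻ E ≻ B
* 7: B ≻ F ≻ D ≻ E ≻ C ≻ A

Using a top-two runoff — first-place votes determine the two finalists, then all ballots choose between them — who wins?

F

Round 1 first-place votes: A 7, B 23, C 0, D 0, E 6, F 11. B and F advance.
Runoff: B is ranked above F on 23 ballots, F above B on 24.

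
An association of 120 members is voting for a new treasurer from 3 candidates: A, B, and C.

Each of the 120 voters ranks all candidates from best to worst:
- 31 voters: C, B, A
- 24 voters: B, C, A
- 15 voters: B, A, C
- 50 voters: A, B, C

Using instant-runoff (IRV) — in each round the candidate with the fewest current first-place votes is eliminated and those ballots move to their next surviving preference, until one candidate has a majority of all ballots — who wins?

Round 1: A 50, B 39, C 31. C eliminated.
Round 2: A 50, B 70. B has a majority (≥61).

B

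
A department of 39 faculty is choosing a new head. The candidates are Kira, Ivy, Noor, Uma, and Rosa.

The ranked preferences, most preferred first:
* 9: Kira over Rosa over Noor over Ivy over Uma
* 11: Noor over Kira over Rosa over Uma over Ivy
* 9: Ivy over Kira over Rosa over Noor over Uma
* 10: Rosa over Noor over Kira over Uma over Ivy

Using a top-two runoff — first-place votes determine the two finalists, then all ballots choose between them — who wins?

Round 1 first-place votes: Kira 9, Ivy 9, Noor 11, Uma 0, Rosa 10. Noor and Rosa advance.
Runoff: Noor is ranked above Rosa on 11 ballots, Rosa above Noor on 28.

Rosa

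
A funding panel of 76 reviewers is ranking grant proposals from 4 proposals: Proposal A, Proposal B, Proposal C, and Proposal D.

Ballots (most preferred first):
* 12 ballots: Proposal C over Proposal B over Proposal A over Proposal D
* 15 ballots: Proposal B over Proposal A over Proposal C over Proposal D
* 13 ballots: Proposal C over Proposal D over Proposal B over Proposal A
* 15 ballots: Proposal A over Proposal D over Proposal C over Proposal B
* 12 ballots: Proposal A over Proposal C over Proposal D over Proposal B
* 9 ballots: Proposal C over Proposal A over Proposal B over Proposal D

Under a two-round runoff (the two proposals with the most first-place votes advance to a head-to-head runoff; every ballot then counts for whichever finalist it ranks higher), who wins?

Proposal A

Round 1 first-place votes: Proposal A 27, Proposal B 15, Proposal C 34, Proposal D 0. Proposal C and Proposal A advance.
Runoff: Proposal C is ranked above Proposal A on 34 ballots, Proposal A above Proposal C on 42.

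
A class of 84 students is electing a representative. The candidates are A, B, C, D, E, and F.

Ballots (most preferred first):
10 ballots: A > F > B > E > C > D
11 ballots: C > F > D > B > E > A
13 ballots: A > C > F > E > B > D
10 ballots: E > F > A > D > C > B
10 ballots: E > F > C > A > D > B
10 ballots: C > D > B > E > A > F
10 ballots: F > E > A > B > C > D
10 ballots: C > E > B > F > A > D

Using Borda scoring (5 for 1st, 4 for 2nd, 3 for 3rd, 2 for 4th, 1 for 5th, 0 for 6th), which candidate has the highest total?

F

A: 10×5 + 11×0 + 13×5 + 10×3 + 10×2 + 10×1 + 10×3 + 10×1 = 215
B: 10×3 + 11×2 + 13×1 + 10×0 + 10×0 + 10×3 + 10×2 + 10×3 = 145
C: 10×1 + 11×5 + 13×4 + 10×1 + 10×3 + 10×5 + 10×1 + 10×5 = 267
D: 10×0 + 11×3 + 13×0 + 10×2 + 10×1 + 10×4 + 10×0 + 10×0 = 103
E: 10×2 + 11×1 + 13×2 + 10×5 + 10×5 + 10×2 + 10×4 + 10×4 = 257
F: 10×4 + 11×4 + 13×3 + 10×4 + 10×4 + 10×0 + 10×5 + 10×2 = 273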